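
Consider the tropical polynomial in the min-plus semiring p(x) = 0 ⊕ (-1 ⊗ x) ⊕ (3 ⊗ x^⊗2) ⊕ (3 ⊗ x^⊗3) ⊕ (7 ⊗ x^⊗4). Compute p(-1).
p(-1) = -2

A tropical monomial a ⊗ x^⊗i evaluates to a + i · x. Evaluating each term at x = -1:
  Term 0 contributes 0 + 0 · -1 = 0
  Term 1 contributes -1 + 1 · -1 = -2
  Term 2 contributes 3 + 2 · -1 = 1
  Term 3 contributes 3 + 3 · -1 = 0
  Term 4 contributes 7 + 4 · -1 = 3
p(-1) = ⊕ of these = min[0, -2, 1, 0, 3] = -2.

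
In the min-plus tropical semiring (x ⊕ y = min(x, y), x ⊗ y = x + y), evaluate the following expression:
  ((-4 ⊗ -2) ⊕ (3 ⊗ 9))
((-4 ⊗ -2) ⊕ (3 ⊗ 9)) = -6

Expand innermost to outermost. Recall ⊕ takes the minimum of its arguments and ⊗ takes their sum. Working out the expression ((-4 ⊗ -2) ⊕ (3 ⊗ 9)) gives -6.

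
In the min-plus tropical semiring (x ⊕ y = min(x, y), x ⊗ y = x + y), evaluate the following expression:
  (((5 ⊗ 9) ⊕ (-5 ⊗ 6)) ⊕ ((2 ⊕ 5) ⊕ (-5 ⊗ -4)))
(((5 ⊗ 9) ⊕ (-5 ⊗ 6)) ⊕ ((2 ⊕ 5) ⊕ (-5 ⊗ -4))) = -9

Expand innermost to outermost. Recall ⊕ takes the minimum of its arguments and ⊗ takes their sum. Working out the expression (((5 ⊗ 9) ⊕ (-5 ⊗ 6)) ⊕ ((2 ⊕ 5) ⊕ (-5 ⊗ -4))) gives -9.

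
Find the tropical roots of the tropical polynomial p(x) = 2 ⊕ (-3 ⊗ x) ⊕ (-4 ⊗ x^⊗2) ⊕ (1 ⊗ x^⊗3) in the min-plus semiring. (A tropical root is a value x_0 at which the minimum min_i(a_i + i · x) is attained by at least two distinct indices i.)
Roots: {-5, 1, 5}

Each tropical root is a break point of the lower envelope of the lines y = a_i + i · x (there are 4 lines, with slopes 0, 1, ..., 3). Only the lines that attain the minimum somewhere contribute to roots; other lines are dominated. Here the surviving (envelope) indices are i = 3, i = 2, i = 1, i = 0.
Intersections between consecutive envelope lines give the roots: for adjacent envelope indices i < j the intersection is x = (a_i − a_j) / (j − i). Reading off the sorted break points: {-5, 1, 5}.
Verification: at each break x_0, at least two indices attain the minimum of min_i(a_i + i · x_0).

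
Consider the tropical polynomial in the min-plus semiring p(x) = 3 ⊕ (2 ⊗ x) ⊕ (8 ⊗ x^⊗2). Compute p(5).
p(5) = 3

A tropical monomial a ⊗ x^⊗i evaluates to a + i · x. Evaluating each term at x = 5:
  Term 0 contributes 3 + 0 · 5 = 3
  Term 1 contributes 2 + 1 · 5 = 7
  Term 2 contributes 8 + 2 · 5 = 18
p(5) = ⊕ of these = min[3, 7, 18] = 3.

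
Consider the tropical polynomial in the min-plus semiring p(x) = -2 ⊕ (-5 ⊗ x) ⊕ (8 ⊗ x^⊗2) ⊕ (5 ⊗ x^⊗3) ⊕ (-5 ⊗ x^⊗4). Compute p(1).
p(1) = -4

A tropical monomial a ⊗ x^⊗i evaluates to a + i · x. Evaluating each term at x = 1:
  Term 0 contributes -2 + 0 · 1 = -2
  Term 1 contributes -5 + 1 · 1 = -4
  Term 2 contributes 8 + 2 · 1 = 10
  Term 3 contributes 5 + 3 · 1 = 8
  Term 4 contributes -5 + 4 · 1 = -1
p(1) = ⊕ of these = min[-2, -4, 10, 8, -1] = -4.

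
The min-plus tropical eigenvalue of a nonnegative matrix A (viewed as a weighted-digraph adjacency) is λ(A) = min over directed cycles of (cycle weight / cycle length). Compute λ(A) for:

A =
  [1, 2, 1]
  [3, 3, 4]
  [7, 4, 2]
λ(A) = 1

Enumerate directed cycles and compute their means (weight / length). Sample:
  cycle 0 → 0: weight = 1, length = 1, mean = 1/1 ≈ 1.000
  cycle 1 → 1: weight = 3, length = 1, mean = 3/1 ≈ 3.000
  cycle 2 → 2: weight = 2, length = 1, mean = 2/1 ≈ 2.000
  cycle 0 → 1 → 0: weight = 5, length = 2, mean = 5/2 ≈ 2.500
  cycle 0 → 2 → 0: weight = 8, length = 2, mean = 8/2 ≈ 4.000
  cycle 1 → 0 → 1: weight = 5, length = 2, mean = 5/2 ≈ 2.500
Minimum mean = 1.000, attained e.g. along the cycle 0 → 0 with weight 1 and length 1. So λ(A) = 1/1 = 1.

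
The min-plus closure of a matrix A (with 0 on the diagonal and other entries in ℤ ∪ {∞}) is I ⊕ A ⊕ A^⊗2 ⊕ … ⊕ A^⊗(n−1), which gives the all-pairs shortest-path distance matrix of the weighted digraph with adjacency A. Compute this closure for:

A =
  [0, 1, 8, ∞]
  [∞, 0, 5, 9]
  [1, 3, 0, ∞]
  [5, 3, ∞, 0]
Closure =
  [0, 1, 6, 10]
  [6, 0, 5, 9]
  [1, 2, 0, 11]
  [5, 3, 8, 0]

This is the Floyd-Warshall all-pairs shortest-path computation. For each intermediate vertex k = 0, 1, …, 3, update dist[i][j] ← min(dist[i][j], dist[i][k] + dist[k][j]). The final matrix gives, for each (i, j), the minimum total weight of any directed path from i to j (possibly empty when i = j).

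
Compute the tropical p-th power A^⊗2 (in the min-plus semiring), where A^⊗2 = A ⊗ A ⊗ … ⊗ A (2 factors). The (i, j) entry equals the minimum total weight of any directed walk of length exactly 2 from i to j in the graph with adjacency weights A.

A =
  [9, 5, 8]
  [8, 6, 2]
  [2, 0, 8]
A^⊗2 =
  [10, 8, 7]
  [4, 2, 8]
  [8, 6, 2]

Each entry (A^⊗2)_ij equals the minimum over all length-2 walks i = v_0 → v_1 → … → v_2 = j of Σ_t A[v_t][v_{t+1}]. For example, for (i, j) = (0, 2) we minimise over 3 possible intermediate vertex sequences; the minimum is 7, attained along the walk 0 → 1 → 2.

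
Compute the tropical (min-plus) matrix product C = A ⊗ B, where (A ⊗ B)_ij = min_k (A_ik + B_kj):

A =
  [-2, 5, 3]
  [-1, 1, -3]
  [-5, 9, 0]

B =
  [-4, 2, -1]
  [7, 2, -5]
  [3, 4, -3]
A ⊗ B =
  [-6, 0, -3]
  [-5, 1, -6]
  [-9, -3, -6]

Apply the min-plus product entry-by-entry:
  C[0][0] = min over k of (A[0][0] + B[0][0] = -2 + -4 = -6, A[0][1] + B[1][0] = 5 + 7 = 12, A[0][2] + B[2][0] = 3 + 3 = 6) = -6 (attained at k = 0)
  C[0][1] = min over k of (A[0][0] + B[0][1] = -2 + 2 = 0, A[0][1] + B[1][1] = 5 + 2 = 7, A[0][2] + B[2][1] = 3 + 4 = 7) = 0 (attained at k = 0)
  C[0][2] = min over k of (A[0][0] + B[0][2] = -2 + -1 = -3, A[0][1] + B[1][2] = 5 + -5 = 0, A[0][2] + B[2][2] = 3 + -3 = 0) = -3 (attained at k = 0)
  C[1][0] = min over k of (A[1][0] + B[0][0] = -1 + -4 = -5, A[1][1] + B[1][0] = 1 + 7 = 8, A[1][2] + B[2][0] = -3 + 3 = 0) = -5 (attained at k = 0)
  C[1][1] = min over k of (A[1][0] + B[0][1] = -1 + 2 = 1, A[1][1] + B[1][1] = 1 + 2 = 3, A[1][2] + B[2][1] = -3 + 4 = 1) = 1 (attained at k = 0)
  C[1][2] = min over k of (A[1][0] + B[0][2] = -1 + -1 = -2, A[1][1] + B[1][2] = 1 + -5 = -4, A[1][2] + B[2][2] = -3 + -3 = -6) = -6 (attained at k = 2)
  C[2][0] = min over k of (A[2][0] + B[0][0] = -5 + -4 = -9, A[2][1] + B[1][0] = 9 + 7 = 16, A[2][2] + B[2][0] = 0 + 3 = 3) = -9 (attained at k = 0)
  C[2][1] = min over k of (A[2][0] + B[0][1] = -5 + 2 = -3, A[2][1] + B[1][1] = 9 + 2 = 11, A[2][2] + B[2][1] = 0 + 4 = 4) = -3 (attained at k = 0)
  C[2][2] = min over k of (A[2][0] + B[0][2] = -5 + -1 = -6, A[2][1] + B[1][2] = 9 + -5 = 4, A[2][2] + B[2][2] = 0 + -3 = -3) = -6 (attained at k = 0)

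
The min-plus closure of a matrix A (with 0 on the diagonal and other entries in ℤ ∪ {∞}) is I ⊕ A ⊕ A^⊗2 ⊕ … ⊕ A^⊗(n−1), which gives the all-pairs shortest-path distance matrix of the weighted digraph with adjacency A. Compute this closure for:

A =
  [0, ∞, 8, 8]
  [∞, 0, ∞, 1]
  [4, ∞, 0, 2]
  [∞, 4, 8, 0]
Closure =
  [0, 12, 8, 8]
  [13, 0, 9, 1]
  [4, 6, 0, 2]
  [12, 4, 8, 0]

This is the Floyd-Warshall all-pairs shortest-path computation. For each intermediate vertex k = 0, 1, …, 3, update dist[i][j] ← min(dist[i][j], dist[i][k] + dist[k][j]). The final matrix gives, for each (i, j), the minimum total weight of any directed path from i to j (possibly empty when i = j).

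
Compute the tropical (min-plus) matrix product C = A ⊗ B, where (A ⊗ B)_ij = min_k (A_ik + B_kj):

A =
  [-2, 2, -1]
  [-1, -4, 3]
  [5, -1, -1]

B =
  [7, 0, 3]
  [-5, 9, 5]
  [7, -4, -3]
A ⊗ B =
  [-3, -5, -4]
  [-9, -1, 0]
  [-6, -5, -4]

Apply the min-plus product entry-by-entry:
  C[0][0] = min over k of (A[0][0] + B[0][0] = -2 + 7 = 5, A[0][1] + B[1][0] = 2 + -5 = -3, A[0][2] + B[2][0] = -1 + 7 = 6) = -3 (attained at k = 1)
  C[0][1] = min over k of (A[0][0] + B[0][1] = -2 + 0 = -2, A[0][1] + B[1][1] = 2 + 9 = 11, A[0][2] + B[2][1] = -1 + -4 = -5) = -5 (attained at k = 2)
  C[0][2] = min over k of (A[0][0] + B[0][2] = -2 + 3 = 1, A[0][1] + B[1][2] = 2 + 5 = 7, A[0][2] + B[2][2] = -1 + -3 = -4) = -4 (attained at k = 2)
  C[1][0] = min over k of (A[1][0] + B[0][0] = -1 + 7 = 6, A[1][1] + B[1][0] = -4 + -5 = -9, A[1][2] + B[2][0] = 3 + 7 = 10) = -9 (attained at k = 1)
  C[1][1] = min over k of (A[1][0] + B[0][1] = -1 + 0 = -1, A[1][1] + B[1][1] = -4 + 9 = 5, A[1][2] + B[2][1] = 3 + -4 = -1) = -1 (attained at k = 0)
  C[1][2] = min over k of (A[1][0] + B[0][2] = -1 + 3 = 2, A[1][1] + B[1][2] = -4 + 5 = 1, A[1][2] + B[2][2] = 3 + -3 = 0) = 0 (attained at k = 2)
  C[2][0] = min over k of (A[2][0] + B[0][0] = 5 + 7 = 12, A[2][1] + B[1][0] = -1 + -5 = -6, A[2][2] + B[2][0] = -1 + 7 = 6) = -6 (attained at k = 1)
  C[2][1] = min over k of (A[2][0] + B[0][1] = 5 + 0 = 5, A[2][1] + B[1][1] = -1 + 9 = 8, A[2][2] + B[2][1] = -1 + -4 = -5) = -5 (attained at k = 2)
  C[2][2] = min over k of (A[2][0] + B[0][2] = 5 + 3 = 8, A[2][1] + B[1][2] = -1 + 5 = 4, A[2][2] + B[2][2] = -1 + -3 = -4) = -4 (attained at k = 2)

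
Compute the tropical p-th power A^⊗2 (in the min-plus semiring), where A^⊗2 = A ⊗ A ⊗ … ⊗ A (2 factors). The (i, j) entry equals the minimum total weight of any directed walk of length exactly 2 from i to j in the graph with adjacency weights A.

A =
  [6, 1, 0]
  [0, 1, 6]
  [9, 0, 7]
A^⊗2 =
  [1, 0, 6]
  [1, 1, 0]
  [0, 1, 6]

Each entry (A^⊗2)_ij equals the minimum over all length-2 walks i = v_0 → v_1 → … → v_2 = j of Σ_t A[v_t][v_{t+1}]. For example, for (i, j) = (0, 2) we minimise over 3 possible intermediate vertex sequences; the minimum is 6, attained along the walk 0 → 0 → 2.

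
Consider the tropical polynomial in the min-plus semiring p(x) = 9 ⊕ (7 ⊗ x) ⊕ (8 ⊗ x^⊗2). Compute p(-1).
p(-1) = 6

A tropical monomial a ⊗ x^⊗i evaluates to a + i · x. Evaluating each term at x = -1:
  Term 0 contributes 9 + 0 · -1 = 9
  Term 1 contributes 7 + 1 · -1 = 6
  Term 2 contributes 8 + 2 · -1 = 6
p(-1) = ⊕ of these = min[9, 6, 6] = 6.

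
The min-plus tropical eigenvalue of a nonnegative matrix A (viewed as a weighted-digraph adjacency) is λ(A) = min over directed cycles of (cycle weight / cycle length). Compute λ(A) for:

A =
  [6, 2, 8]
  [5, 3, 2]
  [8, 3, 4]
λ(A) = 5/2

Enumerate directed cycles and compute their means (weight / length). Sample:
  cycle 0 → 0: weight = 6, length = 1, mean = 6/1 ≈ 6.000
  cycle 1 → 1: weight = 3, length = 1, mean = 3/1 ≈ 3.000
  cycle 2 → 2: weight = 4, length = 1, mean = 4/1 ≈ 4.000
  cycle 0 → 1 → 0: weight = 7, length = 2, mean = 7/2 ≈ 3.500
  cycle 0 → 2 → 0: weight = 16, length = 2, mean = 16/2 ≈ 8.000
  cycle 1 → 0 → 1: weight = 7, length = 2, mean = 7/2 ≈ 3.500
Minimum mean = 2.500, attained e.g. along the cycle 1 → 2 → 1 with weight 5 and length 2. So λ(A) = 5/2 = 5/2.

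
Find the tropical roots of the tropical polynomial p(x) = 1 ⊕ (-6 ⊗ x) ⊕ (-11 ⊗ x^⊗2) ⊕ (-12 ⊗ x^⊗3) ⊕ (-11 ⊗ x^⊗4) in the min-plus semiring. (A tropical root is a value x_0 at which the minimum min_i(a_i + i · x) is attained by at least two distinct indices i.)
Roots: {-1, 1, 5, 7}

Each tropical root is a break point of the lower envelope of the lines y = a_i + i · x (there are 5 lines, with slopes 0, 1, ..., 4). Only the lines that attain the minimum somewhere contribute to roots; other lines are dominated. Here the surviving (envelope) indices are i = 4, i = 3, i = 2, i = 1, i = 0.
Intersections between consecutive envelope lines give the roots: for adjacent envelope indices i < j the intersection is x = (a_i − a_j) / (j − i). Reading off the sorted break points: {-1, 1, 5, 7}.
Verification: at each break x_0, at least two indices attain the minimum of min_i(a_i + i · x_0).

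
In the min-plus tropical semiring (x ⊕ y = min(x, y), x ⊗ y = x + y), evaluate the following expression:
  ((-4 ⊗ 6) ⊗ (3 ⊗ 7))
((-4 ⊗ 6) ⊗ (3 ⊗ 7)) = 12

Expand innermost to outermost. Recall ⊕ takes the minimum of its arguments and ⊗ takes their sum. Working out the expression ((-4 ⊗ 6) ⊗ (3 ⊗ 7)) gives 12.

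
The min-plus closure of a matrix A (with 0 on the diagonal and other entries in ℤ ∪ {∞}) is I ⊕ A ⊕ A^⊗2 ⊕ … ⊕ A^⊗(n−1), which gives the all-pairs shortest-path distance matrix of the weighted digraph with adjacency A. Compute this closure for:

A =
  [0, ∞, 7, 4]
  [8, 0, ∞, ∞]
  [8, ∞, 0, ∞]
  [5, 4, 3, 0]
Closure =
  [0, 8, 7, 4]
  [8, 0, 15, 12]
  [8, 16, 0, 12]
  [5, 4, 3, 0]

This is the Floyd-Warshall all-pairs shortest-path computation. For each intermediate vertex k = 0, 1, …, 3, update dist[i][j] ← min(dist[i][j], dist[i][k] + dist[k][j]). The final matrix gives, for each (i, j), the minimum total weight of any directed path from i to j (possibly empty when i = j).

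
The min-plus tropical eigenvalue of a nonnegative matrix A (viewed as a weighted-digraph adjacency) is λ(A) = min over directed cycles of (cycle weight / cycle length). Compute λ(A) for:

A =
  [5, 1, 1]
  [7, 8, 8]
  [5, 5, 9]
λ(A) = 3

Enumerate directed cycles and compute their means (weight / length). Sample:
  cycle 0 → 0: weight = 5, length = 1, mean = 5/1 ≈ 5.000
  cycle 1 → 1: weight = 8, length = 1, mean = 8/1 ≈ 8.000
  cycle 2 → 2: weight = 9, length = 1, mean = 9/1 ≈ 9.000
  cycle 0 → 1 → 0: weight = 8, length = 2, mean = 8/2 ≈ 4.000
  cycle 0 → 2 → 0: weight = 6, length = 2, mean = 6/2 ≈ 3.000
  cycle 1 → 0 → 1: weight = 8, length = 2, mean = 8/2 ≈ 4.000
Minimum mean = 3.000, attained e.g. along the cycle 0 → 2 → 0 with weight 6 and length 2. So λ(A) = 6/2 = 3.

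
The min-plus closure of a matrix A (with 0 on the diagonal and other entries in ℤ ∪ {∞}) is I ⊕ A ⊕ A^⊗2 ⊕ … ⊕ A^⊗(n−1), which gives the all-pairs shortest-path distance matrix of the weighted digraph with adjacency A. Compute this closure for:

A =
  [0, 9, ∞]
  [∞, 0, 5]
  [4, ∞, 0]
Closure =
  [0, 9, 14]
  [9, 0, 5]
  [4, 13, 0]

This is the Floyd-Warshall all-pairs shortest-path computation. For each intermediate vertex k = 0, 1, …, 2, update dist[i][j] ← min(dist[i][j], dist[i][k] + dist[k][j]). The final matrix gives, for each (i, j), the minimum total weight of any directed path from i to j (possibly empty when i = j).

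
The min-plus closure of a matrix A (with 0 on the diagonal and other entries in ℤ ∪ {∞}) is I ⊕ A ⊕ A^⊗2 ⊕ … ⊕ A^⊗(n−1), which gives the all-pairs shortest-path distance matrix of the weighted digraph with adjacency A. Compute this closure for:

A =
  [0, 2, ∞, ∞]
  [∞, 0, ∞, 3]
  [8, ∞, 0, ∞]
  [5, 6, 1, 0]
Closure =
  [0, 2, 6, 5]
  [8, 0, 4, 3]
  [8, 10, 0, 13]
  [5, 6, 1, 0]

This is the Floyd-Warshall all-pairs shortest-path computation. For each intermediate vertex k = 0, 1, …, 3, update dist[i][j] ← min(dist[i][j], dist[i][k] + dist[k][j]). The final matrix gives, for each (i, j), the minimum total weight of any directed path from i to j (possibly empty when i = j).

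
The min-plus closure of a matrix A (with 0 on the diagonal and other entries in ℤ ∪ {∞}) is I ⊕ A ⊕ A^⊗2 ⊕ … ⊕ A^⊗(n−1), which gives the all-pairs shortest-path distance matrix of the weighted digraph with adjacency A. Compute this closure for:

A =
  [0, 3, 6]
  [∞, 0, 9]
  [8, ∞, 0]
Closure =
  [0, 3, 6]
  [17, 0, 9]
  [8, 11, 0]

This is the Floyd-Warshall all-pairs shortest-path computation. For each intermediate vertex k = 0, 1, …, 2, update dist[i][j] ← min(dist[i][j], dist[i][k] + dist[k][j]). The final matrix gives, for each (i, j), the minimum total weight of any directed path from i to j (possibly empty when i = j).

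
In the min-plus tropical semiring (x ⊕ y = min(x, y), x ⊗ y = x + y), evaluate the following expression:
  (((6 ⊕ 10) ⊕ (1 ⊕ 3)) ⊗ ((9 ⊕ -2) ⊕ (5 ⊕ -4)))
(((6 ⊕ 10) ⊕ (1 ⊕ 3)) ⊗ ((9 ⊕ -2) ⊕ (5 ⊕ -4))) = -3

Expand innermost to outermost. Recall ⊕ takes the minimum of its arguments and ⊗ takes their sum. Working out the expression (((6 ⊕ 10) ⊕ (1 ⊕ 3)) ⊗ ((9 ⊕ -2) ⊕ (5 ⊕ -4))) gives -3.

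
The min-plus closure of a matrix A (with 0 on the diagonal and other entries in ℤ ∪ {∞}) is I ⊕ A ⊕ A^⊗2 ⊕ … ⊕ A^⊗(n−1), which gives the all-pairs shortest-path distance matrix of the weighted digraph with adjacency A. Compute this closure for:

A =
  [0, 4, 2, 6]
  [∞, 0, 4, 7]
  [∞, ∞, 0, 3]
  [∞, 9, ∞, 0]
Closure =
  [0, 4, 2, 5]
  [∞, 0, 4, 7]
  [∞, 12, 0, 3]
  [∞, 9, 13, 0]

This is the Floyd-Warshall all-pairs shortest-path computation. For each intermediate vertex k = 0, 1, …, 3, update dist[i][j] ← min(dist[i][j], dist[i][k] + dist[k][j]). The final matrix gives, for each (i, j), the minimum total weight of any directed path from i to j (possibly empty when i = j).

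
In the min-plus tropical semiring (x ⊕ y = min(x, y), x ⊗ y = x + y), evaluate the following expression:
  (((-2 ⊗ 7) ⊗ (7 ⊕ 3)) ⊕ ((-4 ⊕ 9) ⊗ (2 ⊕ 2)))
(((-2 ⊗ 7) ⊗ (7 ⊕ 3)) ⊕ ((-4 ⊕ 9) ⊗ (2 ⊕ 2))) = -2

Expand innermost to outermost. Recall ⊕ takes the minimum of its arguments and ⊗ takes their sum. Working out the expression (((-2 ⊗ 7) ⊗ (7 ⊕ 3)) ⊕ ((-4 ⊕ 9) ⊗ (2 ⊕ 2))) gives -2.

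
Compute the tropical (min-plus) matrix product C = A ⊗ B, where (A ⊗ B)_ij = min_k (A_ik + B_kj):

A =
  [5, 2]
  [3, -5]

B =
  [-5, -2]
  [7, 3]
A ⊗ B =
  [0, 3]
  [-2, -2]

Apply the min-plus product entry-by-entry:
  C[0][0] = min over k of (A[0][0] + B[0][0] = 5 + -5 = 0, A[0][1] + B[1][0] = 2 + 7 = 9) = 0 (attained at k = 0)
  C[0][1] = min over k of (A[0][0] + B[0][1] = 5 + -2 = 3, A[0][1] + B[1][1] = 2 + 3 = 5) = 3 (attained at k = 0)
  C[1][0] = min over k of (A[1][0] + B[0][0] = 3 + -5 = -2, A[1][1] + B[1][0] = -5 + 7 = 2) = -2 (attained at k = 0)
  C[1][1] = min over k of (A[1][0] + B[0][1] = 3 + -2 = 1, A[1][1] + B[1][1] = -5 + 3 = -2) = -2 (attained at k = 1)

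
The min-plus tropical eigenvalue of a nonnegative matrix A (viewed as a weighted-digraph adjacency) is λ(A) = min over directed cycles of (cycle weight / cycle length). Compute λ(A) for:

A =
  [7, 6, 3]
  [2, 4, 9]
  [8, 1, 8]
λ(A) = 2

Enumerate directed cycles and compute their means (weight / length). Sample:
  cycle 0 → 0: weight = 7, length = 1, mean = 7/1 ≈ 7.000
  cycle 1 → 1: weight = 4, length = 1, mean = 4/1 ≈ 4.000
  cycle 2 → 2: weight = 8, length = 1, mean = 8/1 ≈ 8.000
  cycle 0 → 1 → 0: weight = 8, length = 2, mean = 8/2 ≈ 4.000
  cycle 0 → 2 → 0: weight = 11, length = 2, mean = 11/2 ≈ 5.500
  cycle 1 → 0 → 1: weight = 8, length = 2, mean = 8/2 ≈ 4.000
Minimum mean = 2.000, attained e.g. along the cycle 0 → 2 → 1 → 0 with weight 6 and length 3. So λ(A) = 6/3 = 2.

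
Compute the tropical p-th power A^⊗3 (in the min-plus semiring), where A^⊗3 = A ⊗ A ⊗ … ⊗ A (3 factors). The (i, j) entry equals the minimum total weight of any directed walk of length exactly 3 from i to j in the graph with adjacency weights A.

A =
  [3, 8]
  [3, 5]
A^⊗3 =
  [9, 14]
  [9, 14]

Each entry (A^⊗3)_ij equals the minimum over all length-3 walks i = v_0 → v_1 → … → v_3 = j of Σ_t A[v_t][v_{t+1}]. For example, for (i, j) = (0, 1) we minimise over 4 possible intermediate vertex sequences; the minimum is 14, attained along the walk 0 → 0 → 0 → 1.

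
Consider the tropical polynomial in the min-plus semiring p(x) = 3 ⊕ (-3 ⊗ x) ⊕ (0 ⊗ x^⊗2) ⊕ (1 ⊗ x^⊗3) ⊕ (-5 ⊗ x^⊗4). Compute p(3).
p(3) = 0

A tropical monomial a ⊗ x^⊗i evaluates to a + i · x. Evaluating each term at x = 3:
  Term 0 contributes 3 + 0 · 3 = 3
  Term 1 contributes -3 + 1 · 3 = 0
  Term 2 contributes 0 + 2 · 3 = 6
  Term 3 contributes 1 + 3 · 3 = 10
  Term 4 contributes -5 + 4 · 3 = 7
p(3) = ⊕ of these = min[3, 0, 6, 10, 7] = 0.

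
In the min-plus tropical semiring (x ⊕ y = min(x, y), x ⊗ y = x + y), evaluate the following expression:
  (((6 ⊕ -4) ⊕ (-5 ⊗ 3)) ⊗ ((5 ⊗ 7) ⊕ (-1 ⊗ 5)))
(((6 ⊕ -4) ⊕ (-5 ⊗ 3)) ⊗ ((5 ⊗ 7) ⊕ (-1 ⊗ 5))) = 0

Expand innermost to outermost. Recall ⊕ takes the minimum of its arguments and ⊗ takes their sum. Working out the expression (((6 ⊕ -4) ⊕ (-5 ⊗ 3)) ⊗ ((5 ⊗ 7) ⊕ (-1 ⊗ 5))) gives 0.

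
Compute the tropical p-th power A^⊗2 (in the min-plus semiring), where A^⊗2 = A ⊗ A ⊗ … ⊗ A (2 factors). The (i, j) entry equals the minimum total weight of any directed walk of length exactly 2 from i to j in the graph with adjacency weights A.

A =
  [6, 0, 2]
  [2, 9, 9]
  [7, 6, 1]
A^⊗2 =
  [2, 6, 3]
  [8, 2, 4]
  [8, 7, 2]

Each entry (A^⊗2)_ij equals the minimum over all length-2 walks i = v_0 → v_1 → … → v_2 = j of Σ_t A[v_t][v_{t+1}]. For example, for (i, j) = (0, 2) we minimise over 3 possible intermediate vertex sequences; the minimum is 3, attained along the walk 0 → 2 → 2.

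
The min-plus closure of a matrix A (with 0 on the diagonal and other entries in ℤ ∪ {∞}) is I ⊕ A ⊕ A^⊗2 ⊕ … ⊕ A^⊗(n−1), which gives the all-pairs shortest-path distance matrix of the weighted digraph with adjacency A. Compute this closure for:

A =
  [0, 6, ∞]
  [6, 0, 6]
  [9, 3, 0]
Closure =
  [0, 6, 12]
  [6, 0, 6]
  [9, 3, 0]

This is the Floyd-Warshall all-pairs shortest-path computation. For each intermediate vertex k = 0, 1, …, 2, update dist[i][j] ← min(dist[i][j], dist[i][k] + dist[k][j]). The final matrix gives, for each (i, j), the minimum total weight of any directed path from i to j (possibly empty when i = j).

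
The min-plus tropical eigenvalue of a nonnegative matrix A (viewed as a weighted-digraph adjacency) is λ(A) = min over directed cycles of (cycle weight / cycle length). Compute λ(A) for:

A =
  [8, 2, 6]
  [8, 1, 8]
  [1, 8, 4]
λ(A) = 1

Enumerate directed cycles and compute their means (weight / length). Sample:
  cycle 0 → 0: weight = 8, length = 1, mean = 8/1 ≈ 8.000
  cycle 1 → 1: weight = 1, length = 1, mean = 1/1 ≈ 1.000
  cycle 2 → 2: weight = 4, length = 1, mean = 4/1 ≈ 4.000
  cycle 0 → 1 → 0: weight = 10, length = 2, mean = 10/2 ≈ 5.000
  cycle 0 → 2 → 0: weight = 7, length = 2, mean = 7/2 ≈ 3.500
  cycle 1 → 0 → 1: weight = 10, length = 2, mean = 10/2 ≈ 5.000
Minimum mean = 1.000, attained e.g. along the cycle 1 → 1 with weight 1 and length 1. So λ(A) = 1/1 = 1.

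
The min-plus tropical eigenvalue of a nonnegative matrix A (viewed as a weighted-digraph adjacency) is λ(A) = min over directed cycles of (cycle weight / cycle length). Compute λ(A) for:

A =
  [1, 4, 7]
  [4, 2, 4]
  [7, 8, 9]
λ(A) = 1

Enumerate directed cycles and compute their means (weight / length). Sample:
  cycle 0 → 0: weight = 1, length = 1, mean = 1/1 ≈ 1.000
  cycle 1 → 1: weight = 2, length = 1, mean = 2/1 ≈ 2.000
  cycle 2 → 2: weight = 9, length = 1, mean = 9/1 ≈ 9.000
  cycle 0 → 1 → 0: weight = 8, length = 2, mean = 8/2 ≈ 4.000
  cycle 0 → 2 → 0: weight = 14, length = 2, mean = 14/2 ≈ 7.000
  cycle 1 → 0 → 1: weight = 8, length = 2, mean = 8/2 ≈ 4.000
Minimum mean = 1.000, attained e.g. along the cycle 0 → 0 with weight 1 and length 1. So λ(A) = 1/1 = 1.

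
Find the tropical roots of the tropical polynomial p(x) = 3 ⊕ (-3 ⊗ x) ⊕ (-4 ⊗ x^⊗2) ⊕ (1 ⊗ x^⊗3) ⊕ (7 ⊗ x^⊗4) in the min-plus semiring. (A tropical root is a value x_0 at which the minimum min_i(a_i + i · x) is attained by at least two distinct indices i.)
Roots: {-6, -5, 1, 6}

Each tropical root is a break point of the lower envelope of the lines y = a_i + i · x (there are 5 lines, with slopes 0, 1, ..., 4). Only the lines that attain the minimum somewhere contribute to roots; other lines are dominated. Here the surviving (envelope) indices are i = 4, i = 3, i = 2, i = 1, i = 0.
Intersections between consecutive envelope lines give the roots: for adjacent envelope indices i < j the intersection is x = (a_i − a_j) / (j − i). Reading off the sorted break points: {-6, -5, 1, 6}.
Verification: at each break x_0, at least two indices attain the minimum of min_i(a_i + i · x_0).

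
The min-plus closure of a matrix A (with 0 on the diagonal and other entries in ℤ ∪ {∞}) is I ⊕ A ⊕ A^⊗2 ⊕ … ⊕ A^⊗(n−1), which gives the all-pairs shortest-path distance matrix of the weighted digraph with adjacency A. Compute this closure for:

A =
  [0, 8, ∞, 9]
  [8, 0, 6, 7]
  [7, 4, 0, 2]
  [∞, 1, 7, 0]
Closure =
  [0, 8, 14, 9]
  [8, 0, 6, 7]
  [7, 3, 0, 2]
  [9, 1, 7, 0]

This is the Floyd-Warshall all-pairs shortest-path computation. For each intermediate vertex k = 0, 1, …, 3, update dist[i][j] ← min(dist[i][j], dist[i][k] + dist[k][j]). The final matrix gives, for each (i, j), the minimum total weight of any directed path from i to j (possibly empty when i = j).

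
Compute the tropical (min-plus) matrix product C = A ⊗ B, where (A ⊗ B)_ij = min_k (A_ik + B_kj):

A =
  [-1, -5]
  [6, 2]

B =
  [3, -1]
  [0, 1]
A ⊗ B =
  [-5, -4]
  [2, 3]

Apply the min-plus product entry-by-entry:
  C[0][0] = min over k of (A[0][0] + B[0][0] = -1 + 3 = 2, A[0][1] + B[1][0] = -5 + 0 = -5) = -5 (attained at k = 1)
  C[0][1] = min over k of (A[0][0] + B[0][1] = -1 + -1 = -2, A[0][1] + B[1][1] = -5 + 1 = -4) = -4 (attained at k = 1)
  C[1][0] = min over k of (A[1][0] + B[0][0] = 6 + 3 = 9, A[1][1] + B[1][0] = 2 + 0 = 2) = 2 (attained at k = 1)
  C[1][1] = min over k of (A[1][0] + B[0][1] = 6 + -1 = 5, A[1][1] + B[1][1] = 2 + 1 = 3) = 3 (attained at k = 1)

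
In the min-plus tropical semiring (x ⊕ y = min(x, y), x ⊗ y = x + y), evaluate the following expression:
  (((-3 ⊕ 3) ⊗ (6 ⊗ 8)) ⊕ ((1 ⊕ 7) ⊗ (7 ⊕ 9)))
(((-3 ⊕ 3) ⊗ (6 ⊗ 8)) ⊕ ((1 ⊕ 7) ⊗ (7 ⊕ 9))) = 8

Expand innermost to outermost. Recall ⊕ takes the minimum of its arguments and ⊗ takes their sum. Working out the expression (((-3 ⊕ 3) ⊗ (6 ⊗ 8)) ⊕ ((1 ⊕ 7) ⊗ (7 ⊕ 9))) gives 8.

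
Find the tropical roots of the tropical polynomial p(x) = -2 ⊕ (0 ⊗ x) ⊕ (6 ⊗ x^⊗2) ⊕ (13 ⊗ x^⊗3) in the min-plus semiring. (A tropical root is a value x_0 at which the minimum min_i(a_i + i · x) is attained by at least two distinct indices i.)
Roots: {-7, -6, -2}

Each tropical root is a break point of the lower envelope of the lines y = a_i + i · x (there are 4 lines, with slopes 0, 1, ..., 3). Only the lines that attain the minimum somewhere contribute to roots; other lines are dominated. Here the surviving (envelope) indices are i = 3, i = 2, i = 1, i = 0.
Intersections between consecutive envelope lines give the roots: for adjacent envelope indices i < j the intersection is x = (a_i − a_j) / (j − i). Reading off the sorted break points: {-7, -6, -2}.
Verification: at each break x_0, at least two indices attain the minimum of min_i(a_i + i · x_0).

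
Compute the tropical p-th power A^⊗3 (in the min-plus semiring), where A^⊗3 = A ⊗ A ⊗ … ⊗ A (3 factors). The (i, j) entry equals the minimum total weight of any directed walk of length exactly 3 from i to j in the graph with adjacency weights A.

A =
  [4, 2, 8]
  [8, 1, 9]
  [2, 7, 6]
A^⊗3 =
  [11, 4, 12]
  [10, 3, 11]
  [10, 5, 13]

Each entry (A^⊗3)_ij equals the minimum over all length-3 walks i = v_0 → v_1 → … → v_3 = j of Σ_t A[v_t][v_{t+1}]. For example, for (i, j) = (0, 2) we minimise over 9 possible intermediate vertex sequences; the minimum is 12, attained along the walk 0 → 1 → 1 → 2.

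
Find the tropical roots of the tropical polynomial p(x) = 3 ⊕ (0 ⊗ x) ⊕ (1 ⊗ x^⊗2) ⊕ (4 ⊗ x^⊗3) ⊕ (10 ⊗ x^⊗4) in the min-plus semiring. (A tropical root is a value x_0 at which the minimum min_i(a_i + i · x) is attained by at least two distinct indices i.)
Roots: {-6, -3, -1, 3}

Each tropical root is a break point of the lower envelope of the lines y = a_i + i · x (there are 5 lines, with slopes 0, 1, ..., 4). Only the lines that attain the minimum somewhere contribute to roots; other lines are dominated. Here the surviving (envelope) indices are i = 4, i = 3, i = 2, i = 1, i = 0.
Intersections between consecutive envelope lines give the roots: for adjacent envelope indices i < j the intersection is x = (a_i − a_j) / (j − i). Reading off the sorted break points: {-6, -3, -1, 3}.
Verification: at each break x_0, at least two indices attain the minimum of min_i(a_i + i · x_0).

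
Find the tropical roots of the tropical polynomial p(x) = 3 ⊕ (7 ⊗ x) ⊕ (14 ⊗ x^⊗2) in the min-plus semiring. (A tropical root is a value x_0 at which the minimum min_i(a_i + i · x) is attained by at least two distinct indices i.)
Roots: {-7, -4}

Each tropical root is a break point of the lower envelope of the lines y = a_i + i · x (there are 3 lines, with slopes 0, 1, ..., 2). Only the lines that attain the minimum somewhere contribute to roots; other lines are dominated. Here the surviving (envelope) indices are i = 2, i = 1, i = 0.
Intersections between consecutive envelope lines give the roots: for adjacent envelope indices i < j the intersection is x = (a_i − a_j) / (j − i). Reading off the sorted break points: {-7, -4}.
Verification: at each break x_0, at least two indices attain the minimum of min_i(a_i + i · x_0).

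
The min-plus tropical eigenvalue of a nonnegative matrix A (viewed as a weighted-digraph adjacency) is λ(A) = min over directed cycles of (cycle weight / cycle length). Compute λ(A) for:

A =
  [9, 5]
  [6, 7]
λ(A) = 11/2

Enumerate directed cycles and compute their means (weight / length). Sample:
  cycle 0 → 0: weight = 9, length = 1, mean = 9/1 ≈ 9.000
  cycle 1 → 1: weight = 7, length = 1, mean = 7/1 ≈ 7.000
  cycle 0 → 1 → 0: weight = 11, length = 2, mean = 11/2 ≈ 5.500
  cycle 1 → 0 → 1: weight = 11, length = 2, mean = 11/2 ≈ 5.500
Minimum mean = 5.500, attained e.g. along the cycle 0 → 1 → 0 with weight 11 and length 2. So λ(A) = 11/2 = 11/2.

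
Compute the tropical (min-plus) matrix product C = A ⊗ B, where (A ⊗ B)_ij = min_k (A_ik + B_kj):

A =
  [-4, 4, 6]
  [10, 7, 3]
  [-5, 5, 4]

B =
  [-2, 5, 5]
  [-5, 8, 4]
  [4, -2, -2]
A ⊗ B =
  [-6, 1, 1]
  [2, 1, 1]
  [-7, 0, 0]

Apply the min-plus product entry-by-entry:
  C[0][0] = min over k of (A[0][0] + B[0][0] = -4 + -2 = -6, A[0][1] + B[1][0] = 4 + -5 = -1, A[0][2] + B[2][0] = 6 + 4 = 10) = -6 (attained at k = 0)
  C[0][1] = min over k of (A[0][0] + B[0][1] = -4 + 5 = 1, A[0][1] + B[1][1] = 4 + 8 = 12, A[0][2] + B[2][1] = 6 + -2 = 4) = 1 (attained at k = 0)
  C[0][2] = min over k of (A[0][0] + B[0][2] = -4 + 5 = 1, A[0][1] + B[1][2] = 4 + 4 = 8, A[0][2] + B[2][2] = 6 + -2 = 4) = 1 (attained at k = 0)
  C[1][0] = min over k of (A[1][0] + B[0][0] = 10 + -2 = 8, A[1][1] + B[1][0] = 7 + -5 = 2, A[1][2] + B[2][0] = 3 + 4 = 7) = 2 (attained at k = 1)
  C[1][1] = min over k of (A[1][0] + B[0][1] = 10 + 5 = 15, A[1][1] + B[1][1] = 7 + 8 = 15, A[1][2] + B[2][1] = 3 + -2 = 1) = 1 (attained at k = 2)
  C[1][2] = min over k of (A[1][0] + B[0][2] = 10 + 5 = 15, A[1][1] + B[1][2] = 7 + 4 = 11, A[1][2] + B[2][2] = 3 + -2 = 1) = 1 (attained at k = 2)
  C[2][0] = min over k of (A[2][0] + B[0][0] = -5 + -2 = -7, A[2][1] + B[1][0] = 5 + -5 = 0, A[2][2] + B[2][0] = 4 + 4 = 8) = -7 (attained at k = 0)
  C[2][1] = min over k of (A[2][0] + B[0][1] = -5 + 5 = 0, A[2][1] + B[1][1] = 5 + 8 = 13, A[2][2] + B[2][1] = 4 + -2 = 2) = 0 (attained at k = 0)
  C[2][2] = min over k of (A[2][0] + B[0][2] = -5 + 5 = 0, A[2][1] + B[1][2] = 5 + 4 = 9, A[2][2] + B[2][2] = 4 + -2 = 2) = 0 (attained at k = 0)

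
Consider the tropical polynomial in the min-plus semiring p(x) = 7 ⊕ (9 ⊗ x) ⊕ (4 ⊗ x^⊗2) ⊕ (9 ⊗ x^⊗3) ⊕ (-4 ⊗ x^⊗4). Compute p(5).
p(5) = 7

A tropical monomial a ⊗ x^⊗i evaluates to a + i · x. Evaluating each term at x = 5:
  Term 0 contributes 7 + 0 · 5 = 7
  Term 1 contributes 9 + 1 · 5 = 14
  Term 2 contributes 4 + 2 · 5 = 14
  Term 3 contributes 9 + 3 · 5 = 24
  Term 4 contributes -4 + 4 · 5 = 16
p(5) = ⊕ of these = min[7, 14, 14, 24, 16] = 7.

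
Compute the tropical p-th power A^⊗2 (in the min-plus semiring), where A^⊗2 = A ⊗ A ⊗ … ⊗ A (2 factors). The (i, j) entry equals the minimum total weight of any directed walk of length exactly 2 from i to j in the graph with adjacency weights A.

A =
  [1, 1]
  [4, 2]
A^⊗2 =
  [2, 2]
  [5, 4]

Each entry (A^⊗2)_ij equals the minimum over all length-2 walks i = v_0 → v_1 → … → v_2 = j of Σ_t A[v_t][v_{t+1}]. For example, for (i, j) = (0, 1) we minimise over 2 possible intermediate vertex sequences; the minimum is 2, attained along the walk 0 → 0 → 1.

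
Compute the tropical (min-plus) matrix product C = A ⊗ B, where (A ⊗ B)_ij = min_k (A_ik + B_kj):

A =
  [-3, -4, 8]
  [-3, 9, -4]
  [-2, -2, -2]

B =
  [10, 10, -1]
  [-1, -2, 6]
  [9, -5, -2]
A ⊗ B =
  [-5, -6, -4]
  [5, -9, -6]
  [-3, -7, -4]

Apply the min-plus product entry-by-entry:
  C[0][0] = min over k of (A[0][0] + B[0][0] = -3 + 10 = 7, A[0][1] + B[1][0] = -4 + -1 = -5, A[0][2] + B[2][0] = 8 + 9 = 17) = -5 (attained at k = 1)
  C[0][1] = min over k of (A[0][0] + B[0][1] = -3 + 10 = 7, A[0][1] + B[1][1] = -4 + -2 = -6, A[0][2] + B[2][1] = 8 + -5 = 3) = -6 (attained at k = 1)
  C[0][2] = min over k of (A[0][0] + B[0][2] = -3 + -1 = -4, A[0][1] + B[1][2] = -4 + 6 = 2, A[0][2] + B[2][2] = 8 + -2 = 6) = -4 (attained at k = 0)
  C[1][0] = min over k of (A[1][0] + B[0][0] = -3 + 10 = 7, A[1][1] + B[1][0] = 9 + -1 = 8, A[1][2] + B[2][0] = -4 + 9 = 5) = 5 (attained at k = 2)
  C[1][1] = min over k of (A[1][0] + B[0][1] = -3 + 10 = 7, A[1][1] + B[1][1] = 9 + -2 = 7, A[1][2] + B[2][1] = -4 + -5 = -9) = -9 (attained at k = 2)
  C[1][2] = min over k of (A[1][0] + B[0][2] = -3 + -1 = -4, A[1][1] + B[1][2] = 9 + 6 = 15, A[1][2] + B[2][2] = -4 + -2 = -6) = -6 (attained at k = 2)
  C[2][0] = min over k of (A[2][0] + B[0][0] = -2 + 10 = 8, A[2][1] + B[1][0] = -2 + -1 = -3, A[2][2] + B[2][0] = -2 + 9 = 7) = -3 (attained at k = 1)
  C[2][1] = min over k of (A[2][0] + B[0][1] = -2 + 10 = 8, A[2][1] + B[1][1] = -2 + -2 = -4, A[2][2] + B[2][1] = -2 + -5 = -7) = -7 (attained at k = 2)
  C[2][2] = min over k of (A[2][0] + B[0][2] = -2 + -1 = -3, A[2][1] + B[1][2] = -2 + 6 = 4, A[2][2] + B[2][2] = -2 + -2 = -4) = -4 (attained at k = 2)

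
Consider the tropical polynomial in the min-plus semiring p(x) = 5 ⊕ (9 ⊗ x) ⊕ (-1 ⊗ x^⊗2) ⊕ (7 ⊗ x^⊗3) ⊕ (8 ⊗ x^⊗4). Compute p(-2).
p(-2) = -5

A tropical monomial a ⊗ x^⊗i evaluates to a + i · x. Evaluating each term at x = -2:
  Term 0 contributes 5 + 0 · -2 = 5
  Term 1 contributes 9 + 1 · -2 = 7
  Term 2 contributes -1 + 2 · -2 = -5
  Term 3 contributes 7 + 3 · -2 = 1
  Term 4 contributes 8 + 4 · -2 = 0
p(-2) = ⊕ of these = min[5, 7, -5, 1, 0] = -5.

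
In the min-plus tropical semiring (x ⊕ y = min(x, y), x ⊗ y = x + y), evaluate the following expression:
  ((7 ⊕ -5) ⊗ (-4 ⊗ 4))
((7 ⊕ -5) ⊗ (-4 ⊗ 4)) = -5

Expand innermost to outermost. Recall ⊕ takes the minimum of its arguments and ⊗ takes their sum. Working out the expression ((7 ⊕ -5) ⊗ (-4 ⊗ 4)) gives -5.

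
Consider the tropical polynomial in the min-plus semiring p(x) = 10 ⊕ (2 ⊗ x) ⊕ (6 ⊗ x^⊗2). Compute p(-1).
p(-1) = 1

A tropical monomial a ⊗ x^⊗i evaluates to a + i · x. Evaluating each term at x = -1:
  Term 0 contributes 10 + 0 · -1 = 10
  Term 1 contributes 2 + 1 · -1 = 1
  Term 2 contributes 6 + 2 · -1 = 4
p(-1) = ⊕ of these = min[10, 1, 4] = 1.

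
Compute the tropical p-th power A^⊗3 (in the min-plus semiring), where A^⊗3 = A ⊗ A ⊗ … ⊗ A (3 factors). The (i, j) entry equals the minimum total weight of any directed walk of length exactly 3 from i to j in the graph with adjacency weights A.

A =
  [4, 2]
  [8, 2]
A^⊗3 =
  [12, 6]
  [12, 6]

Each entry (A^⊗3)_ij equals the minimum over all length-3 walks i = v_0 → v_1 → … → v_3 = j of Σ_t A[v_t][v_{t+1}]. For example, for (i, j) = (0, 1) we minimise over 4 possible intermediate vertex sequences; the minimum is 6, attained along the walk 0 → 1 → 1 → 1.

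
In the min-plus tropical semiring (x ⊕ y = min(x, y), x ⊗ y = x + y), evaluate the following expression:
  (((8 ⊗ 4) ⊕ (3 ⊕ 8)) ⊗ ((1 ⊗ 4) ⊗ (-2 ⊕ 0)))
(((8 ⊗ 4) ⊕ (3 ⊕ 8)) ⊗ ((1 ⊗ 4) ⊗ (-2 ⊕ 0))) = 6

Expand innermost to outermost. Recall ⊕ takes the minimum of its arguments and ⊗ takes their sum. Working out the expression (((8 ⊗ 4) ⊕ (3 ⊕ 8)) ⊗ ((1 ⊗ 4) ⊗ (-2 ⊕ 0))) gives 6.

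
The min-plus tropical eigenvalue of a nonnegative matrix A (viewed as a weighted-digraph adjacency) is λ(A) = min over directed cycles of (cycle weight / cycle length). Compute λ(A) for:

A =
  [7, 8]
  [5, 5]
λ(A) = 5

Enumerate directed cycles and compute their means (weight / length). Sample:
  cycle 0 → 0: weight = 7, length = 1, mean = 7/1 ≈ 7.000
  cycle 1 → 1: weight = 5, length = 1, mean = 5/1 ≈ 5.000
  cycle 0 → 1 → 0: weight = 13, length = 2, mean = 13/2 ≈ 6.500
  cycle 1 → 0 → 1: weight = 13, length = 2, mean = 13/2 ≈ 6.500
Minimum mean = 5.000, attained e.g. along the cycle 1 → 1 with weight 5 and length 1. So λ(A) = 5/1 = 5.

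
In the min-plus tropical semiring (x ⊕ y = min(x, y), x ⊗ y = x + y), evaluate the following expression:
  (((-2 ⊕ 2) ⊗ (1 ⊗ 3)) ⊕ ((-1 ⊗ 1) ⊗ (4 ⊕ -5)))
(((-2 ⊕ 2) ⊗ (1 ⊗ 3)) ⊕ ((-1 ⊗ 1) ⊗ (4 ⊕ -5))) = -5

Expand innermost to outermost. Recall ⊕ takes the minimum of its arguments and ⊗ takes their sum. Working out the expression (((-2 ⊕ 2) ⊗ (1 ⊗ 3)) ⊕ ((-1 ⊗ 1) ⊗ (4 ⊕ -5))) gives -5.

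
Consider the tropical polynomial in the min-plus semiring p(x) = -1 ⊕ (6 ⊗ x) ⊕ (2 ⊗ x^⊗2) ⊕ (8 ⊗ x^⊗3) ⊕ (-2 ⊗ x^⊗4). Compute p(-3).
p(-3) = -14

A tropical monomial a ⊗ x^⊗i evaluates to a + i · x. Evaluating each term at x = -3:
  Term 0 contributes -1 + 0 · -3 = -1
  Term 1 contributes 6 + 1 · -3 = 3
  Term 2 contributes 2 + 2 · -3 = -4
  Term 3 contributes 8 + 3 · -3 = -1
  Term 4 contributes -2 + 4 · -3 = -14
p(-3) = ⊕ of these = min[-1, 3, -4, -1, -14] = -14.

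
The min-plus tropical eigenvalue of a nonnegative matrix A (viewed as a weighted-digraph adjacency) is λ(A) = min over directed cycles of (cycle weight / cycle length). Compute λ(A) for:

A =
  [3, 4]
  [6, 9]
λ(A) = 3

Enumerate directed cycles and compute their means (weight / length). Sample:
  cycle 0 → 0: weight = 3, length = 1, mean = 3/1 ≈ 3.000
  cycle 1 → 1: weight = 9, length = 1, mean = 9/1 ≈ 9.000
  cycle 0 → 1 → 0: weight = 10, length = 2, mean = 10/2 ≈ 5.000
  cycle 1 → 0 → 1: weight = 10, length = 2, mean = 10/2 ≈ 5.000
Minimum mean = 3.000, attained e.g. along the cycle 0 → 0 with weight 3 and length 1. So λ(A) = 3/1 = 3.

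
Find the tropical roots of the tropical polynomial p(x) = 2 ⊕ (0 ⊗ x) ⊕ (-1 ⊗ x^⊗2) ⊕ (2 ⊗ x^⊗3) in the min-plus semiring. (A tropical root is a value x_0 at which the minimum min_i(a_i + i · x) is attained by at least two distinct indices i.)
Roots: {-3, 1, 2}

Each tropical root is a break point of the lower envelope of the lines y = a_i + i · x (there are 4 lines, with slopes 0, 1, ..., 3). Only the lines that attain the minimum somewhere contribute to roots; other lines are dominated. Here the surviving (envelope) indices are i = 3, i = 2, i = 1, i = 0.
Intersections between consecutive envelope lines give the roots: for adjacent envelope indices i < j the intersection is x = (a_i − a_j) / (j − i). Reading off the sorted break points: {-3, 1, 2}.
Verification: at each break x_0, at least two indices attain the minimum of min_i(a_i + i · x_0).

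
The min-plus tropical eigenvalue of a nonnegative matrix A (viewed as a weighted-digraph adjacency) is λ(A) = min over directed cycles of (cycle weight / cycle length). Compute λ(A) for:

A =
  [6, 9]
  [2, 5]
λ(A) = 5

Enumerate directed cycles and compute their means (weight / length). Sample:
  cycle 0 → 0: weight = 6, length = 1, mean = 6/1 ≈ 6.000
  cycle 1 → 1: weight = 5, length = 1, mean = 5/1 ≈ 5.000
  cycle 0 → 1 → 0: weight = 11, length = 2, mean = 11/2 ≈ 5.500
  cycle 1 → 0 → 1: weight = 11, length = 2, mean = 11/2 ≈ 5.500
Minimum mean = 5.000, attained e.g. along the cycle 1 → 1 with weight 5 and length 1. So λ(A) = 5/1 = 5.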